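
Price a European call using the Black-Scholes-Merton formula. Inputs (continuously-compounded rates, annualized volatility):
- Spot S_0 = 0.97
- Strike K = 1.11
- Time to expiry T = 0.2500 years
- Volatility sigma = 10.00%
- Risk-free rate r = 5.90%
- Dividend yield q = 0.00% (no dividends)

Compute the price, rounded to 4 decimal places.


Answer: Price = 0.0001

Derivation:
d1 = (ln(S/K) + (r - q + 0.5*sigma^2) * T) / (sigma * sqrt(T)) = -2.37638446
d2 = d1 - sigma * sqrt(T) = -2.42638446
exp(-rT) = 0.98535825; exp(-qT) = 1.00000000
C = S_0 * exp(-qT) * N(d1) - K * exp(-rT) * N(d2)
N(d1) = 0.00874162; N(d2) = 0.00762505
C = 0.9700 * 1.00000000 * 0.00874162 - 1.1100 * 0.98535825 * 0.00762505 = 0.0001


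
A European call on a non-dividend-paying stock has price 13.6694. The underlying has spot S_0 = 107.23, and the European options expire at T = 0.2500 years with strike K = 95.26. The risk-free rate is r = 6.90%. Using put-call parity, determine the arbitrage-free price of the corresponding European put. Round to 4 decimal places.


Answer: Put price = 0.0703

Derivation:
Put-call parity: C - P = S_0 * exp(-qT) - K * exp(-rT).
S_0 * exp(-qT) = 107.2300 * 1.00000000 = 107.23000000
K * exp(-rT) = 95.2600 * 0.98289793 = 93.63085676
P = C - S*exp(-qT) + K*exp(-rT)
P = 13.6694 - 107.23000000 + 93.63085676 = 0.0703


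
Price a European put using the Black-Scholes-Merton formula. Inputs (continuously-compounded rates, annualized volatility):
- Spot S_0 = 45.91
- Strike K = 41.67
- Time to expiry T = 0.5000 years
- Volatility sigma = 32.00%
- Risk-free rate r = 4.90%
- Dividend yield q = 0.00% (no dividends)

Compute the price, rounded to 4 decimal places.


Answer: Price = 1.8198

Derivation:
d1 = (ln(S/K) + (r - q + 0.5*sigma^2) * T) / (sigma * sqrt(T)) = 0.64966104
d2 = d1 - sigma * sqrt(T) = 0.42338687
exp(-rT) = 0.97579769; exp(-qT) = 1.00000000
P = K * exp(-rT) * N(-d2) - S_0 * exp(-qT) * N(-d1)
N(-d1) = 0.25795560; N(-d2) = 0.33600651
P = 41.6700 * 0.97579769 * 0.33600651 - 45.9100 * 1.00000000 * 0.25795560 = 1.8198


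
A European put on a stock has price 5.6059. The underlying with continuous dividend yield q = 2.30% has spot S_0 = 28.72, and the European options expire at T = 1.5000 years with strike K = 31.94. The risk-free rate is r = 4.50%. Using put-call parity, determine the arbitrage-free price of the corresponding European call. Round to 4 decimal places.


Put-call parity: C - P = S_0 * exp(-qT) - K * exp(-rT).
S_0 * exp(-qT) = 28.7200 * 0.96608834 = 27.74605712
K * exp(-rT) = 31.9400 * 0.93472772 = 29.85520340
C = P + S*exp(-qT) - K*exp(-rT)
C = 5.6059 + 27.74605712 - 29.85520340 = 3.4968

Answer: Call price = 3.4968


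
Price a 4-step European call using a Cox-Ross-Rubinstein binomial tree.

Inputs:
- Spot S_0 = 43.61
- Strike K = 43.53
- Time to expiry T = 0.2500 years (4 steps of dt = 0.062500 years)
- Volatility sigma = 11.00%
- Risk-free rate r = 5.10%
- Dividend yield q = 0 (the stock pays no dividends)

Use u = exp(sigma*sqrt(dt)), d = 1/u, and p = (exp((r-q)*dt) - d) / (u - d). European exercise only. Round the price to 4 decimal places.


dt = T/N = 0.062500
u = exp(sigma*sqrt(dt)) = 1.027882; d = 1/u = 0.972875
p = (exp((r-q)*dt) - d) / (u - d) = 0.551165
Discount per step: exp(-r*dt) = 0.996818
Stock lattice S(k, i) with i counting down-moves:
  k=0: S(0,0) = 43.6100
  k=1: S(1,0) = 44.8259; S(1,1) = 42.4271
  k=2: S(2,0) = 46.0757; S(2,1) = 43.6100; S(2,2) = 41.2762
  k=3: S(3,0) = 47.3604; S(3,1) = 44.8259; S(3,2) = 42.4271; S(3,3) = 40.1566
  k=4: S(4,0) = 48.6809; S(4,1) = 46.0757; S(4,2) = 43.6100; S(4,3) = 41.2762; S(4,4) = 39.0673
Terminal payoffs V(N, i) = max(S_T - K, 0):
  V(4,0) = 5.150887; V(4,1) = 2.545736; V(4,2) = 0.080000; V(4,3) = 0.000000; V(4,4) = 0.000000
Backward induction: V(k, i) = exp(-r*dt) * [p * V(k+1, i) + (1-p) * V(k+1, i+1)].
  V(3,0) = exp(-r*dt) * [p*5.150887 + (1-p)*2.545736] = 3.968933
  V(3,1) = exp(-r*dt) * [p*2.545736 + (1-p)*0.080000] = 1.434448
  V(3,2) = exp(-r*dt) * [p*0.080000 + (1-p)*0.000000] = 0.043953
  V(3,3) = exp(-r*dt) * [p*0.000000 + (1-p)*0.000000] = 0.000000
  V(2,0) = exp(-r*dt) * [p*3.968933 + (1-p)*1.434448] = 2.822357
  V(2,1) = exp(-r*dt) * [p*1.434448 + (1-p)*0.043953] = 0.807767
  V(2,2) = exp(-r*dt) * [p*0.043953 + (1-p)*0.000000] = 0.024148
  V(1,0) = exp(-r*dt) * [p*2.822357 + (1-p)*0.807767] = 1.912034
  V(1,1) = exp(-r*dt) * [p*0.807767 + (1-p)*0.024148] = 0.454600
  V(0,0) = exp(-r*dt) * [p*1.912034 + (1-p)*0.454600] = 1.253884

Answer: Price = V(0,0) = 1.2539


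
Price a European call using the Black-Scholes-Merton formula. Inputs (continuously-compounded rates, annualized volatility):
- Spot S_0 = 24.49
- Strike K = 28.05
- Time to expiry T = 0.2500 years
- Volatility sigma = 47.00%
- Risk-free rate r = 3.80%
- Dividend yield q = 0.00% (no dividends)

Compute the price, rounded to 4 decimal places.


Answer: Price = 1.1397

Derivation:
d1 = (ln(S/K) + (r - q + 0.5*sigma^2) * T) / (sigma * sqrt(T)) = -0.41962239
d2 = d1 - sigma * sqrt(T) = -0.65462239
exp(-rT) = 0.99054498; exp(-qT) = 1.00000000
C = S_0 * exp(-qT) * N(d1) - K * exp(-rT) * N(d2)
N(d1) = 0.33738067; N(d2) = 0.25635545
C = 24.4900 * 1.00000000 * 0.33738067 - 28.0500 * 0.99054498 * 0.25635545 = 1.1397


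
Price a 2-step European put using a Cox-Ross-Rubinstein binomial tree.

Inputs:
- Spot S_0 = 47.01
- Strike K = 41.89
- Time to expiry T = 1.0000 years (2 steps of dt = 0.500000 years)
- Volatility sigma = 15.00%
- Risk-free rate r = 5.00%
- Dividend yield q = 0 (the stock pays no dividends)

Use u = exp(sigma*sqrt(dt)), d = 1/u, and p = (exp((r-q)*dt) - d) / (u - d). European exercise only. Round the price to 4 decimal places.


Answer: Price = V(0,0) = 0.6102

Derivation:
dt = T/N = 0.500000
u = exp(sigma*sqrt(dt)) = 1.111895; d = 1/u = 0.899365
p = (exp((r-q)*dt) - d) / (u - d) = 0.592621
Discount per step: exp(-r*dt) = 0.975310
Stock lattice S(k, i) with i counting down-moves:
  k=0: S(0,0) = 47.0100
  k=1: S(1,0) = 52.2702; S(1,1) = 42.2792
  k=2: S(2,0) = 58.1190; S(2,1) = 47.0100; S(2,2) = 38.0244
Terminal payoffs V(N, i) = max(K - S_T, 0):
  V(2,0) = 0.000000; V(2,1) = 0.000000; V(2,2) = 3.865590
Backward induction: V(k, i) = exp(-r*dt) * [p * V(k+1, i) + (1-p) * V(k+1, i+1)].
  V(1,0) = exp(-r*dt) * [p*0.000000 + (1-p)*0.000000] = 0.000000
  V(1,1) = exp(-r*dt) * [p*0.000000 + (1-p)*3.865590] = 1.535878
  V(0,0) = exp(-r*dt) * [p*0.000000 + (1-p)*1.535878] = 0.610235


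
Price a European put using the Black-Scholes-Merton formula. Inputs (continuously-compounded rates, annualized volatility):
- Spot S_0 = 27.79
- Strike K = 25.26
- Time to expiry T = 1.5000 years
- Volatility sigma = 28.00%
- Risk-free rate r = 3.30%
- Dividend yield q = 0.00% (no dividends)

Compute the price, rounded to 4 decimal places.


d1 = (ln(S/K) + (r - q + 0.5*sigma^2) * T) / (sigma * sqrt(T)) = 0.59415910
d2 = d1 - sigma * sqrt(T) = 0.25123054
exp(-rT) = 0.95170516; exp(-qT) = 1.00000000
P = K * exp(-rT) * N(-d2) - S_0 * exp(-qT) * N(-d1)
N(-d1) = 0.27620285; N(-d2) = 0.40081794
P = 25.2600 * 0.95170516 * 0.40081794 - 27.7900 * 1.00000000 * 0.27620285 = 1.9600

Answer: Price = 1.9600


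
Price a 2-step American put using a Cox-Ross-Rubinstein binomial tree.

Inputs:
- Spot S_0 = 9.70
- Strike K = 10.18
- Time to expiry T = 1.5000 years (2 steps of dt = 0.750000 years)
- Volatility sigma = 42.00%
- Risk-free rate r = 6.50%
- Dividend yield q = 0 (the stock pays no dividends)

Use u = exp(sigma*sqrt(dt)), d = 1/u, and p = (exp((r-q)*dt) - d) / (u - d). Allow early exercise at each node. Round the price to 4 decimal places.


dt = T/N = 0.750000
u = exp(sigma*sqrt(dt)) = 1.438687; d = 1/u = 0.695078
p = (exp((r-q)*dt) - d) / (u - d) = 0.477240
Discount per step: exp(-r*dt) = 0.952419
Stock lattice S(k, i) with i counting down-moves:
  k=0: S(0,0) = 9.7000
  k=1: S(1,0) = 13.9553; S(1,1) = 6.7423
  k=2: S(2,0) = 20.0772; S(2,1) = 9.7000; S(2,2) = 4.6864
Terminal payoffs V(N, i) = max(K - S_T, 0):
  V(2,0) = 0.000000; V(2,1) = 0.480000; V(2,2) = 5.493601
Backward induction: V(k, i) = exp(-r*dt) * [p * V(k+1, i) + (1-p) * V(k+1, i+1)]; then take max(V_cont, immediate exercise) for American.
  V(1,0) = exp(-r*dt) * [p*0.000000 + (1-p)*0.480000] = 0.238986; exercise = 0.000000; V(1,0) = max -> 0.238986
  V(1,1) = exp(-r*dt) * [p*0.480000 + (1-p)*5.493601] = 2.953367; exercise = 3.437740; V(1,1) = max -> 3.437740
  V(0,0) = exp(-r*dt) * [p*0.238986 + (1-p)*3.437740] = 1.820232; exercise = 0.480000; V(0,0) = max -> 1.820232

Answer: Price = V(0,0) = 1.8202


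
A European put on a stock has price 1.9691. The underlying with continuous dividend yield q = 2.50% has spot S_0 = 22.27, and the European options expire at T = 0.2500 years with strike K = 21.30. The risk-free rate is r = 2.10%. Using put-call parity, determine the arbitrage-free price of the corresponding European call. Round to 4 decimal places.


Answer: Call price = 2.9119

Derivation:
Put-call parity: C - P = S_0 * exp(-qT) - K * exp(-rT).
S_0 * exp(-qT) = 22.2700 * 0.99376949 = 22.13124656
K * exp(-rT) = 21.3000 * 0.99476376 = 21.18846803
C = P + S*exp(-qT) - K*exp(-rT)
C = 1.9691 + 22.13124656 - 21.18846803 = 2.9119


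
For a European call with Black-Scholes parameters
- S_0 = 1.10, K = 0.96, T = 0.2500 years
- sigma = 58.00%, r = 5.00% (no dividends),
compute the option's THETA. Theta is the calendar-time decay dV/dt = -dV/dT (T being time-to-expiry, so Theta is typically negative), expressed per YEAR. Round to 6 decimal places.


Answer: Theta = -0.235544

Derivation:
d1 = 0.6575247391; d2 = 0.3675247391
phi(d1) = 0.3213874339; exp(-qT) = 1.0000000000; exp(-rT) = 0.9875778005
Theta = -S*exp(-qT)*phi(d1)*sigma/(2*sqrt(T)) - r*K*exp(-rT)*N(d2) + q*S*exp(-qT)*N(d1)
N(d1) = 0.7445782154; N(d2) = 0.6433861790; sqrt(T) = 0.5000000000
Term 1 = -1.1000 * 1.0000000000 * 0.3213874339 * 0.5800 / (2 * 0.5000000000) = -0.2050451828
Term 2 = -0.0500 * 0.9600 * 0.9875778005 * 0.6433861790 = -0.0304989076
Term 3 = 0 (no dividend yield, q = 0)
Theta = -0.2050451828 + (-0.0304989076) + (0.0000000000) = -0.235544


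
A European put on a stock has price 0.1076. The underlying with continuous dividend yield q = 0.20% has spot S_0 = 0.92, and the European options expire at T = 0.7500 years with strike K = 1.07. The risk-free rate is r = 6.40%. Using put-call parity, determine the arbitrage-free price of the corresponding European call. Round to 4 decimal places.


Answer: Call price = 0.0064

Derivation:
Put-call parity: C - P = S_0 * exp(-qT) - K * exp(-rT).
S_0 * exp(-qT) = 0.9200 * 0.99850112 = 0.91862103
K * exp(-rT) = 1.0700 * 0.95313379 = 1.01985315
C = P + S*exp(-qT) - K*exp(-rT)
C = 0.1076 + 0.91862103 - 1.01985315 = 0.0064


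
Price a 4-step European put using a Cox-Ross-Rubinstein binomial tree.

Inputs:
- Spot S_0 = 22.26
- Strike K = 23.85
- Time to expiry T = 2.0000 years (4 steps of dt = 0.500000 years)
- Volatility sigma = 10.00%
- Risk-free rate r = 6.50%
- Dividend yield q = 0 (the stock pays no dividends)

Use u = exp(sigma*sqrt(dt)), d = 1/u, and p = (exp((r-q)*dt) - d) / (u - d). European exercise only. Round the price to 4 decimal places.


dt = T/N = 0.500000
u = exp(sigma*sqrt(dt)) = 1.073271; d = 1/u = 0.931731
p = (exp((r-q)*dt) - d) / (u - d) = 0.715720
Discount per step: exp(-r*dt) = 0.968022
Stock lattice S(k, i) with i counting down-moves:
  k=0: S(0,0) = 22.2600
  k=1: S(1,0) = 23.8910; S(1,1) = 20.7403
  k=2: S(2,0) = 25.6415; S(2,1) = 22.2600; S(2,2) = 19.3244
  k=3: S(3,0) = 27.5203; S(3,1) = 23.8910; S(3,2) = 20.7403; S(3,3) = 18.0052
  k=4: S(4,0) = 29.5367; S(4,1) = 25.6415; S(4,2) = 22.2600; S(4,3) = 19.3244; S(4,4) = 16.7760
Terminal payoffs V(N, i) = max(K - S_T, 0):
  V(4,0) = 0.000000; V(4,1) = 0.000000; V(4,2) = 1.590000; V(4,3) = 4.525572; V(4,4) = 7.074011
Backward induction: V(k, i) = exp(-r*dt) * [p * V(k+1, i) + (1-p) * V(k+1, i+1)].
  V(3,0) = exp(-r*dt) * [p*0.000000 + (1-p)*0.000000] = 0.000000
  V(3,1) = exp(-r*dt) * [p*0.000000 + (1-p)*1.590000] = 0.437551
  V(3,2) = exp(-r*dt) * [p*1.590000 + (1-p)*4.525572] = 2.346994
  V(3,3) = exp(-r*dt) * [p*4.525572 + (1-p)*7.074011] = 5.082159
  V(2,0) = exp(-r*dt) * [p*0.000000 + (1-p)*0.437551] = 0.120409
  V(2,1) = exp(-r*dt) * [p*0.437551 + (1-p)*2.346994] = 0.949018
  V(2,2) = exp(-r*dt) * [p*2.346994 + (1-p)*5.082159] = 3.024631
  V(1,0) = exp(-r*dt) * [p*0.120409 + (1-p)*0.949018] = 0.344583
  V(1,1) = exp(-r*dt) * [p*0.949018 + (1-p)*3.024631] = 1.489857
  V(0,0) = exp(-r*dt) * [p*0.344583 + (1-p)*1.489857] = 0.648732

Answer: Price = V(0,0) = 0.6487


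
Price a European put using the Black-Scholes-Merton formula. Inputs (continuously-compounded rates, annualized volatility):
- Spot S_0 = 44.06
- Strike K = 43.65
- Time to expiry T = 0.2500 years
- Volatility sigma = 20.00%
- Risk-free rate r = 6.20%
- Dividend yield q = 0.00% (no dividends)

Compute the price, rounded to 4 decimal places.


Answer: Price = 1.2480

Derivation:
d1 = (ln(S/K) + (r - q + 0.5*sigma^2) * T) / (sigma * sqrt(T)) = 0.29849059
d2 = d1 - sigma * sqrt(T) = 0.19849059
exp(-rT) = 0.98461951; exp(-qT) = 1.00000000
P = K * exp(-rT) * N(-d2) - S_0 * exp(-qT) * N(-d1)
N(-d1) = 0.38266438; N(-d2) = 0.42133062
P = 43.6500 * 0.98461951 * 0.42133062 - 44.0600 * 1.00000000 * 0.38266438 = 1.2480


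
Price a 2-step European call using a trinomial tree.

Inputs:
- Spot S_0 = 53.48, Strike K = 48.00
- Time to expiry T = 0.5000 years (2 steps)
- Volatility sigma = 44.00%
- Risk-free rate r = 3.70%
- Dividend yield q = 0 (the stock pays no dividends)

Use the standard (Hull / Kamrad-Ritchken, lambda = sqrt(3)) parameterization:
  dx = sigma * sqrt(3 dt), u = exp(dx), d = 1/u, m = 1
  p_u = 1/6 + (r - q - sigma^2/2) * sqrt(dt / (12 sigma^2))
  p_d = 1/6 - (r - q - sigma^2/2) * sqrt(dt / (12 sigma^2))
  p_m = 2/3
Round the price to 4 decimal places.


dt = T/N = 0.250000; dx = sigma*sqrt(3*dt) = 0.381051
u = exp(dx) = 1.463823; d = 1/u = 0.683143
p_u = 0.147050, p_m = 0.666667, p_d = 0.186283
Discount per step: exp(-r*dt) = 0.990793
Stock lattice S(k, j) with j the centered position index:
  k=0: S(0,+0) = 53.4800
  k=1: S(1,-1) = 36.5345; S(1,+0) = 53.4800; S(1,+1) = 78.2852
  k=2: S(2,-2) = 24.9583; S(2,-1) = 36.5345; S(2,+0) = 53.4800; S(2,+1) = 78.2852; S(2,+2) = 114.5957
Terminal payoffs V(N, j) = max(S_T - K, 0):
  V(2,-2) = 0.000000; V(2,-1) = 0.000000; V(2,+0) = 5.480000; V(2,+1) = 30.285228; V(2,+2) = 66.595680
Backward induction: V(k, j) = exp(-r*dt) * [p_u * V(k+1, j+1) + p_m * V(k+1, j) + p_d * V(k+1, j-1)]
  V(1,-1) = exp(-r*dt) * [p_u*5.480000 + p_m*0.000000 + p_d*0.000000] = 0.798414
  V(1,+0) = exp(-r*dt) * [p_u*30.285228 + p_m*5.480000 + p_d*0.000000] = 8.032131
  V(1,+1) = exp(-r*dt) * [p_u*66.595680 + p_m*30.285228 + p_d*5.480000] = 30.718409
  V(0,+0) = exp(-r*dt) * [p_u*30.718409 + p_m*8.032131 + p_d*0.798414] = 9.928360

Answer: Price = V(0,0) = 9.9284


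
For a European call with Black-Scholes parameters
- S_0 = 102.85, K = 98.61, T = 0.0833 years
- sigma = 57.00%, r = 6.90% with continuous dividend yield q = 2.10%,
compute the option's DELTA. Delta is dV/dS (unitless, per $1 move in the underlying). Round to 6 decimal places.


Answer: Delta = 0.640376

Derivation:
d1 = 0.3624626517; d2 = 0.1979507373
phi(d1) = 0.3735781273; exp(-qT) = 0.9982522291; exp(-rT) = 0.9942687864
N(d1) = 0.6414968358
Delta = exp(-qT) * N(d1) = 0.9982522291 * 0.6414968358 = 0.640376


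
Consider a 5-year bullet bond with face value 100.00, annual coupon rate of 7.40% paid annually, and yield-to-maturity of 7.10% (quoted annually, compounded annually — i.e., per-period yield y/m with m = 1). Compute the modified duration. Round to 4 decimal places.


Coupon per period c = face * coupon_rate / m = 7.400000
Periods per year m = 1; per-period yield y/m = 0.071000
Number of cashflows N = 5
Cashflows (t years, CF_t, discount factor 1/(1+y/m)^(m*t), PV):
  t = 1.0000: CF_t = 7.400000, DF = 0.933707, PV = 6.909430
  t = 2.0000: CF_t = 7.400000, DF = 0.871808, PV = 6.451382
  t = 3.0000: CF_t = 7.400000, DF = 0.814013, PV = 6.023700
  t = 4.0000: CF_t = 7.400000, DF = 0.760050, PV = 5.624369
  t = 5.0000: CF_t = 107.400000, DF = 0.709664, PV = 76.217891
Price P = sum_t PV_t = 101.226773
First compute Macaulay numerator sum_t t * PV_t:
  t * PV_t at t = 1.0000: 6.909430
  t * PV_t at t = 2.0000: 12.902765
  t * PV_t at t = 3.0000: 18.071099
  t * PV_t at t = 4.0000: 22.497478
  t * PV_t at t = 5.0000: 381.089455
Macaulay duration D = 441.470226 / 101.226773 = 4.361200
Modified duration = D / (1 + y/m) = 4.361200 / (1 + 0.071000) = 4.072082

Answer: Modified duration = 4.0721


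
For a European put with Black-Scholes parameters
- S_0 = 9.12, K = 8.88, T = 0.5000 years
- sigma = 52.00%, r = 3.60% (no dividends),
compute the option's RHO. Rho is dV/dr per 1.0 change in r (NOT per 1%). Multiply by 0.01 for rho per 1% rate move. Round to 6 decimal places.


d1 = 0.3053293801; d2 = -0.0623661461
phi(d1) = 0.3807731270; exp(-qT) = 1.0000000000; exp(-rT) = 0.9821610324
N(-d2) = 0.5248643730
Rho = -K*T*exp(-rT)*N(-d2) = -8.8800 * 0.5000 * 0.9821610324 * 0.5248643730 = -2.288826

Answer: Rho = -2.288826


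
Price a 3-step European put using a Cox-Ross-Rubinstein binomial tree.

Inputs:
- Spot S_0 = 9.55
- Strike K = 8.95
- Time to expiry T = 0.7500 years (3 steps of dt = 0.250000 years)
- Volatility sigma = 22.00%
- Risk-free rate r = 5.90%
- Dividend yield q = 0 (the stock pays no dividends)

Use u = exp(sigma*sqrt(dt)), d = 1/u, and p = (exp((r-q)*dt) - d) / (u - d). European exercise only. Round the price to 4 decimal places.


Answer: Price = V(0,0) = 0.3237

Derivation:
dt = T/N = 0.250000
u = exp(sigma*sqrt(dt)) = 1.116278; d = 1/u = 0.895834
p = (exp((r-q)*dt) - d) / (u - d) = 0.539934
Discount per step: exp(-r*dt) = 0.985358
Stock lattice S(k, i) with i counting down-moves:
  k=0: S(0,0) = 9.5500
  k=1: S(1,0) = 10.6605; S(1,1) = 8.5552
  k=2: S(2,0) = 11.9000; S(2,1) = 9.5500; S(2,2) = 7.6641
  k=3: S(3,0) = 13.2837; S(3,1) = 10.6605; S(3,2) = 8.5552; S(3,3) = 6.8657
Terminal payoffs V(N, i) = max(K - S_T, 0):
  V(3,0) = 0.000000; V(3,1) = 0.000000; V(3,2) = 0.394784; V(3,3) = 2.084278
Backward induction: V(k, i) = exp(-r*dt) * [p * V(k+1, i) + (1-p) * V(k+1, i+1)].
  V(2,0) = exp(-r*dt) * [p*0.000000 + (1-p)*0.000000] = 0.000000
  V(2,1) = exp(-r*dt) * [p*0.000000 + (1-p)*0.394784] = 0.178967
  V(2,2) = exp(-r*dt) * [p*0.394784 + (1-p)*2.084278] = 1.154902
  V(1,0) = exp(-r*dt) * [p*0.000000 + (1-p)*0.178967] = 0.081131
  V(1,1) = exp(-r*dt) * [p*0.178967 + (1-p)*1.154902] = 0.618767
  V(0,0) = exp(-r*dt) * [p*0.081131 + (1-p)*0.618767] = 0.323670


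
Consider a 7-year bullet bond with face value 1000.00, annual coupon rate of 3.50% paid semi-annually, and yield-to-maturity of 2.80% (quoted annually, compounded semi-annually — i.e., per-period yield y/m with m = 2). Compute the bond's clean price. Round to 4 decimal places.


Coupon per period c = face * coupon_rate / m = 17.500000
Periods per year m = 2; per-period yield y/m = 0.014000
Number of cashflows N = 14
Cashflows (t years, CF_t, discount factor 1/(1+y/m)^(m*t), PV):
  t = 0.5000: CF_t = 17.500000, DF = 0.986193, PV = 17.258383
  t = 1.0000: CF_t = 17.500000, DF = 0.972577, PV = 17.020101
  t = 1.5000: CF_t = 17.500000, DF = 0.959149, PV = 16.785110
  t = 2.0000: CF_t = 17.500000, DF = 0.945906, PV = 16.553363
  t = 2.5000: CF_t = 17.500000, DF = 0.932847, PV = 16.324815
  t = 3.0000: CF_t = 17.500000, DF = 0.919967, PV = 16.099423
  t = 3.5000: CF_t = 17.500000, DF = 0.907265, PV = 15.877143
  t = 4.0000: CF_t = 17.500000, DF = 0.894739, PV = 15.657932
  t = 4.5000: CF_t = 17.500000, DF = 0.882386, PV = 15.441748
  t = 5.0000: CF_t = 17.500000, DF = 0.870203, PV = 15.228548
  t = 5.5000: CF_t = 17.500000, DF = 0.858188, PV = 15.018292
  t = 6.0000: CF_t = 17.500000, DF = 0.846339, PV = 14.810939
  t = 6.5000: CF_t = 17.500000, DF = 0.834654, PV = 14.606449
  t = 7.0000: CF_t = 1017.500000, DF = 0.823130, PV = 837.535160
Price P = sum_t PV_t = 1044.217405

Answer: Price = 1044.2174


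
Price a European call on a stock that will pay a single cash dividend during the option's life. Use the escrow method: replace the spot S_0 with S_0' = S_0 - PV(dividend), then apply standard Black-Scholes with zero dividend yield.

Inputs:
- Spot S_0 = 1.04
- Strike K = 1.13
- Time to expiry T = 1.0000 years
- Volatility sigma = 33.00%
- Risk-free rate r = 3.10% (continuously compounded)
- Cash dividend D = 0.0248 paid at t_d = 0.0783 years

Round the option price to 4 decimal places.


PV(D) = D * exp(-r * t_d) = 0.0248 * 0.99757564 = 0.02473988
S_0' = S_0 - PV(D) = 1.0400 - 0.02473988 = 1.01526012
d1 = (ln(S_0'/K) + (r + sigma^2/2)*T) / (sigma*sqrt(T)) = -0.06552356
d2 = d1 - sigma*sqrt(T) = -0.39552356
exp(-rT) = 0.96947557
N(d1) = 0.47387858; N(d2) = 0.34622827
C = S_0' * N(d1) - K * exp(-rT) * N(d2) = 1.01526012 * 0.47387858 - 1.1300 * 0.96947557 * 0.34622827 = 0.1018

Answer: Price = 0.1018


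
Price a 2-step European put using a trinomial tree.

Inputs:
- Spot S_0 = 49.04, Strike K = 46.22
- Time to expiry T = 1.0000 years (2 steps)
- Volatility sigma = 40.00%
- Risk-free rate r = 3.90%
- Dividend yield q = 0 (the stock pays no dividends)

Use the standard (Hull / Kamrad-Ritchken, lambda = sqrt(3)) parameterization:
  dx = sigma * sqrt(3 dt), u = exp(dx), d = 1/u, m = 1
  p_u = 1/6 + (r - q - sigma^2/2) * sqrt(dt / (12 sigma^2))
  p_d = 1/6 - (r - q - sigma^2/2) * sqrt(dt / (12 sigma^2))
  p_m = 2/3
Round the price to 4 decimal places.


Answer: Price = V(0,0) = 4.8319

Derivation:
dt = T/N = 0.500000; dx = sigma*sqrt(3*dt) = 0.489898
u = exp(dx) = 1.632150; d = 1/u = 0.612689
p_u = 0.145744, p_m = 0.666667, p_d = 0.187589
Discount per step: exp(-r*dt) = 0.980689
Stock lattice S(k, j) with j the centered position index:
  k=0: S(0,+0) = 49.0400
  k=1: S(1,-1) = 30.0463; S(1,+0) = 49.0400; S(1,+1) = 80.0406
  k=2: S(2,-2) = 18.4090; S(2,-1) = 30.0463; S(2,+0) = 49.0400; S(2,+1) = 80.0406; S(2,+2) = 130.6383
Terminal payoffs V(N, j) = max(K - S_T, 0):
  V(2,-2) = 27.810987; V(2,-1) = 16.173736; V(2,+0) = 0.000000; V(2,+1) = 0.000000; V(2,+2) = 0.000000
Backward induction: V(k, j) = exp(-r*dt) * [p_u * V(k+1, j+1) + p_m * V(k+1, j) + p_d * V(k+1, j-1)]
  V(1,-1) = exp(-r*dt) * [p_u*0.000000 + p_m*16.173736 + p_d*27.810987] = 15.690568
  V(1,+0) = exp(-r*dt) * [p_u*0.000000 + p_m*0.000000 + p_d*16.173736] = 2.975431
  V(1,+1) = exp(-r*dt) * [p_u*0.000000 + p_m*0.000000 + p_d*0.000000] = 0.000000
  V(0,+0) = exp(-r*dt) * [p_u*0.000000 + p_m*2.975431 + p_d*15.690568] = 4.831859


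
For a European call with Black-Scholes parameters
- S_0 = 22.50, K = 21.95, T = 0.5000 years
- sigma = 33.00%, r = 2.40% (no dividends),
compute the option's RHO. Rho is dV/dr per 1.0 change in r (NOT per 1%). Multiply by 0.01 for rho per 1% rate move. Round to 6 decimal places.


d1 = 0.2741567400; d2 = 0.0408115022
phi(d1) = 0.3842278695; exp(-qT) = 1.0000000000; exp(-rT) = 0.9880717129
N(d2) = 0.5162769152
Rho = K*T*exp(-rT)*N(d2) = 21.9500 * 0.5000 * 0.9880717129 * 0.5162769152 = 5.598552

Answer: Rho = 5.598552


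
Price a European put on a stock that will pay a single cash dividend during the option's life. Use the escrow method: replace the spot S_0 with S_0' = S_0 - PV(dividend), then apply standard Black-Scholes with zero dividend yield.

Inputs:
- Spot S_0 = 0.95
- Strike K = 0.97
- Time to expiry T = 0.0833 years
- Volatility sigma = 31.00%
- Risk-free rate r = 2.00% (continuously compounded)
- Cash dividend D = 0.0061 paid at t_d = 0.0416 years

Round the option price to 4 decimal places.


PV(D) = D * exp(-r * t_d) = 0.0061 * 0.99916835 = 0.00609493
S_0' = S_0 - PV(D) = 0.9500 - 0.00609493 = 0.94390507
d1 = (ln(S_0'/K) + (r + sigma^2/2)*T) / (sigma*sqrt(T)) = -0.24143923
d2 = d1 - sigma*sqrt(T) = -0.33091062
exp(-rT) = 0.99833539
N(-d1) = 0.59539264; N(-d2) = 0.62964400
P = K * exp(-rT) * N(-d2) - S_0' * N(-d1) = 0.9700 * 0.99833539 * 0.62964400 - 0.94390507 * 0.59539264 = 0.0477

Answer: Price = 0.0477


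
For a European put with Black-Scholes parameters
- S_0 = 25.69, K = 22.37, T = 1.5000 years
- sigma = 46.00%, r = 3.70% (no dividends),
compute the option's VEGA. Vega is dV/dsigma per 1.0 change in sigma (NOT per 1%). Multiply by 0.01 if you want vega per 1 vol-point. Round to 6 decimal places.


Answer: Vega = 10.319807

Derivation:
d1 = 0.6258287176; d2 = 0.0624460767
phi(d1) = 0.3279909295; exp(-qT) = 1.0000000000; exp(-rT) = 0.9460120237
Vega = S * exp(-qT) * phi(d1) * sqrt(T) = 25.6900 * 1.0000000000 * 0.3279909295 * 1.2247448714 = 10.319807


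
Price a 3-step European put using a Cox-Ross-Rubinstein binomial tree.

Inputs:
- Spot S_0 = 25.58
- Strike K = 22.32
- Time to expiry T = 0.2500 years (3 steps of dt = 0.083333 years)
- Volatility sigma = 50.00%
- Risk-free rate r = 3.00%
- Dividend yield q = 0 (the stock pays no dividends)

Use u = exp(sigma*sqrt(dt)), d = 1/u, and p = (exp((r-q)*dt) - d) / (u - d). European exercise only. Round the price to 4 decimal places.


Answer: Price = V(0,0) = 0.9039

Derivation:
dt = T/N = 0.083333
u = exp(sigma*sqrt(dt)) = 1.155274; d = 1/u = 0.865596
p = (exp((r-q)*dt) - d) / (u - d) = 0.472619
Discount per step: exp(-r*dt) = 0.997503
Stock lattice S(k, i) with i counting down-moves:
  k=0: S(0,0) = 25.5800
  k=1: S(1,0) = 29.5519; S(1,1) = 22.1419
  k=2: S(2,0) = 34.1406; S(2,1) = 25.5800; S(2,2) = 19.1660
  k=3: S(3,0) = 39.4417; S(3,1) = 29.5519; S(3,2) = 22.1419; S(3,3) = 16.5900
Terminal payoffs V(N, i) = max(K - S_T, 0):
  V(3,0) = 0.000000; V(3,1) = 0.000000; V(3,2) = 0.178067; V(3,3) = 5.730033
Backward induction: V(k, i) = exp(-r*dt) * [p * V(k+1, i) + (1-p) * V(k+1, i+1)].
  V(2,0) = exp(-r*dt) * [p*0.000000 + (1-p)*0.000000] = 0.000000
  V(2,1) = exp(-r*dt) * [p*0.000000 + (1-p)*0.178067] = 0.093675
  V(2,2) = exp(-r*dt) * [p*0.178067 + (1-p)*5.730033] = 3.098312
  V(1,0) = exp(-r*dt) * [p*0.000000 + (1-p)*0.093675] = 0.049279
  V(1,1) = exp(-r*dt) * [p*0.093675 + (1-p)*3.098312] = 1.674072
  V(0,0) = exp(-r*dt) * [p*0.049279 + (1-p)*1.674072] = 0.903901


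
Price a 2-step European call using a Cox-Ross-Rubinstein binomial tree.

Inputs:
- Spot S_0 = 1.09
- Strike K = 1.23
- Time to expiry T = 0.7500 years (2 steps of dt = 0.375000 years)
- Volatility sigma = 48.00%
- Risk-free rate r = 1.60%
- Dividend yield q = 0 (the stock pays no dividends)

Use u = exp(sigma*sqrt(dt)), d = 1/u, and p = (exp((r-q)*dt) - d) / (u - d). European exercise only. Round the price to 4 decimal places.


Answer: Price = V(0,0) = 0.1382

Derivation:
dt = T/N = 0.375000
u = exp(sigma*sqrt(dt)) = 1.341702; d = 1/u = 0.745322
p = (exp((r-q)*dt) - d) / (u - d) = 0.437131
Discount per step: exp(-r*dt) = 0.994018
Stock lattice S(k, i) with i counting down-moves:
  k=0: S(0,0) = 1.0900
  k=1: S(1,0) = 1.4625; S(1,1) = 0.8124
  k=2: S(2,0) = 1.9622; S(2,1) = 1.0900; S(2,2) = 0.6055
Terminal payoffs V(N, i) = max(S_T - K, 0):
  V(2,0) = 0.732178; V(2,1) = 0.000000; V(2,2) = 0.000000
Backward induction: V(k, i) = exp(-r*dt) * [p * V(k+1, i) + (1-p) * V(k+1, i+1)].
  V(1,0) = exp(-r*dt) * [p*0.732178 + (1-p)*0.000000] = 0.318143
  V(1,1) = exp(-r*dt) * [p*0.000000 + (1-p)*0.000000] = 0.000000
  V(0,0) = exp(-r*dt) * [p*0.318143 + (1-p)*0.000000] = 0.138238


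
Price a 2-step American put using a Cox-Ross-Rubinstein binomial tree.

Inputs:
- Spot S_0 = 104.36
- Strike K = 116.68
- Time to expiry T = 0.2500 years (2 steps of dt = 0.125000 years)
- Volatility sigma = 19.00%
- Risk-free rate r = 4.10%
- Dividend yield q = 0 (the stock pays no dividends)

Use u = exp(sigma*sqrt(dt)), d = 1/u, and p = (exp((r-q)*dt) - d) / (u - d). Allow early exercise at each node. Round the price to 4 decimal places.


Answer: Price = V(0,0) = 12.3200

Derivation:
dt = T/N = 0.125000
u = exp(sigma*sqrt(dt)) = 1.069483; d = 1/u = 0.935031
p = (exp((r-q)*dt) - d) / (u - d) = 0.521428
Discount per step: exp(-r*dt) = 0.994888
Stock lattice S(k, i) with i counting down-moves:
  k=0: S(0,0) = 104.3600
  k=1: S(1,0) = 111.6112; S(1,1) = 97.5799
  k=2: S(2,0) = 119.3663; S(2,1) = 104.3600; S(2,2) = 91.2403
Terminal payoffs V(N, i) = max(K - S_T, 0):
  V(2,0) = 0.000000; V(2,1) = 12.320000; V(2,2) = 25.439747
Backward induction: V(k, i) = exp(-r*dt) * [p * V(k+1, i) + (1-p) * V(k+1, i+1)]; then take max(V_cont, immediate exercise) for American.
  V(1,0) = exp(-r*dt) * [p*0.000000 + (1-p)*12.320000] = 5.865864; exercise = 5.068778; V(1,0) = max -> 5.865864
  V(1,1) = exp(-r*dt) * [p*12.320000 + (1-p)*25.439747] = 18.503666; exercise = 19.100121; V(1,1) = max -> 19.100121
  V(0,0) = exp(-r*dt) * [p*5.865864 + (1-p)*19.100121] = 12.137044; exercise = 12.320000; V(0,0) = max -> 12.320000


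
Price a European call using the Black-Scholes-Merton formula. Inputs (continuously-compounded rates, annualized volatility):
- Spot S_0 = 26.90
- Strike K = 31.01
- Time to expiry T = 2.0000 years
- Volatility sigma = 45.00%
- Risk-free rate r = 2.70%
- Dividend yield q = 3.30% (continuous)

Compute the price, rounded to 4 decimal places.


Answer: Price = 4.9039

Derivation:
d1 = (ln(S/K) + (r - q + 0.5*sigma^2) * T) / (sigma * sqrt(T)) = 0.07592214
d2 = d1 - sigma * sqrt(T) = -0.56047396
exp(-rT) = 0.94743211; exp(-qT) = 0.93613086
C = S_0 * exp(-qT) * N(d1) - K * exp(-rT) * N(d2)
N(d1) = 0.53025948; N(d2) = 0.28757810
C = 26.9000 * 0.93613086 * 0.53025948 - 31.0100 * 0.94743211 * 0.28757810 = 4.9039


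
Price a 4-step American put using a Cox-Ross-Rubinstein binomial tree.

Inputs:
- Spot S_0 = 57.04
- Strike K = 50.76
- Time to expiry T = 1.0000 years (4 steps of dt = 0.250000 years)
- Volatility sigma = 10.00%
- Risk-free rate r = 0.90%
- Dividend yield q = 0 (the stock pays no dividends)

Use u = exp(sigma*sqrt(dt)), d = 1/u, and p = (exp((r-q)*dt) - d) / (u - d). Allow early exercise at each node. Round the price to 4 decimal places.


dt = T/N = 0.250000
u = exp(sigma*sqrt(dt)) = 1.051271; d = 1/u = 0.951229
p = (exp((r-q)*dt) - d) / (u - d) = 0.510019
Discount per step: exp(-r*dt) = 0.997753
Stock lattice S(k, i) with i counting down-moves:
  k=0: S(0,0) = 57.0400
  k=1: S(1,0) = 59.9645; S(1,1) = 54.2581
  k=2: S(2,0) = 63.0389; S(2,1) = 57.0400; S(2,2) = 51.6119
  k=3: S(3,0) = 66.2710; S(3,1) = 59.9645; S(3,2) = 54.2581; S(3,3) = 49.0948
  k=4: S(4,0) = 69.6688; S(4,1) = 63.0389; S(4,2) = 57.0400; S(4,3) = 51.6119; S(4,4) = 46.7004
Terminal payoffs V(N, i) = max(K - S_T, 0):
  V(4,0) = 0.000000; V(4,1) = 0.000000; V(4,2) = 0.000000; V(4,3) = 0.000000; V(4,4) = 4.059598
Backward induction: V(k, i) = exp(-r*dt) * [p * V(k+1, i) + (1-p) * V(k+1, i+1)]; then take max(V_cont, immediate exercise) for American.
  V(3,0) = exp(-r*dt) * [p*0.000000 + (1-p)*0.000000] = 0.000000; exercise = 0.000000; V(3,0) = max -> 0.000000
  V(3,1) = exp(-r*dt) * [p*0.000000 + (1-p)*0.000000] = 0.000000; exercise = 0.000000; V(3,1) = max -> 0.000000
  V(3,2) = exp(-r*dt) * [p*0.000000 + (1-p)*0.000000] = 0.000000; exercise = 0.000000; V(3,2) = max -> 0.000000
  V(3,3) = exp(-r*dt) * [p*0.000000 + (1-p)*4.059598] = 1.984657; exercise = 1.665217; V(3,3) = max -> 1.984657
  V(2,0) = exp(-r*dt) * [p*0.000000 + (1-p)*0.000000] = 0.000000; exercise = 0.000000; V(2,0) = max -> 0.000000
  V(2,1) = exp(-r*dt) * [p*0.000000 + (1-p)*0.000000] = 0.000000; exercise = 0.000000; V(2,1) = max -> 0.000000
  V(2,2) = exp(-r*dt) * [p*0.000000 + (1-p)*1.984657] = 0.970260; exercise = 0.000000; V(2,2) = max -> 0.970260
  V(1,0) = exp(-r*dt) * [p*0.000000 + (1-p)*0.000000] = 0.000000; exercise = 0.000000; V(1,0) = max -> 0.000000
  V(1,1) = exp(-r*dt) * [p*0.000000 + (1-p)*0.970260] = 0.474341; exercise = 0.000000; V(1,1) = max -> 0.474341
  V(0,0) = exp(-r*dt) * [p*0.000000 + (1-p)*0.474341] = 0.231896; exercise = 0.000000; V(0,0) = max -> 0.231896

Answer: Price = V(0,0) = 0.2319


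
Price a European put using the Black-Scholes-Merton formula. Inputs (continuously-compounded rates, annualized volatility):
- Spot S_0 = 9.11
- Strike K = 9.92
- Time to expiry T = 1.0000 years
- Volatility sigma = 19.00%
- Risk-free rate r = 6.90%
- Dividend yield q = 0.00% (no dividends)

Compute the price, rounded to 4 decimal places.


Answer: Price = 0.7719

Derivation:
d1 = (ln(S/K) + (r - q + 0.5*sigma^2) * T) / (sigma * sqrt(T)) = 0.00984100
d2 = d1 - sigma * sqrt(T) = -0.18015900
exp(-rT) = 0.93332668; exp(-qT) = 1.00000000
P = K * exp(-rT) * N(-d2) - S_0 * exp(-qT) * N(-d1)
N(-d1) = 0.49607407; N(-d2) = 0.57148613
P = 9.9200 * 0.93332668 * 0.57148613 - 9.1100 * 1.00000000 * 0.49607407 = 0.7719


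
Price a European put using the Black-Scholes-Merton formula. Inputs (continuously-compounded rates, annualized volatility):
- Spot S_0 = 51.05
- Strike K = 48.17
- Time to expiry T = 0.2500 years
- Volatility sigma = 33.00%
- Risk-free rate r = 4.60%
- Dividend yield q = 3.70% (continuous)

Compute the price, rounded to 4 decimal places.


d1 = (ln(S/K) + (r - q + 0.5*sigma^2) * T) / (sigma * sqrt(T)) = 0.44807045
d2 = d1 - sigma * sqrt(T) = 0.28307045
exp(-rT) = 0.98856587; exp(-qT) = 0.99079265
P = K * exp(-rT) * N(-d2) - S_0 * exp(-qT) * N(-d1)
N(-d1) = 0.32705118; N(-d2) = 0.38856142
P = 48.1700 * 0.98856587 * 0.38856142 - 51.0500 * 0.99079265 * 0.32705118 = 1.9608

Answer: Price = 1.9608


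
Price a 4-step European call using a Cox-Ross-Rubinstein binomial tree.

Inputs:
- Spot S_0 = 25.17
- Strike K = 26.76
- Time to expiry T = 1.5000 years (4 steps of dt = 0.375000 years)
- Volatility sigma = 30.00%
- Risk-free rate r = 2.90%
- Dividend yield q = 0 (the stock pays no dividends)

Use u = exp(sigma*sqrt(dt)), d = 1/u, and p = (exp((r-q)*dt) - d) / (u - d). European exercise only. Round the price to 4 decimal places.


Answer: Price = V(0,0) = 3.4950

Derivation:
dt = T/N = 0.375000
u = exp(sigma*sqrt(dt)) = 1.201669; d = 1/u = 0.832176
p = (exp((r-q)*dt) - d) / (u - d) = 0.483794
Discount per step: exp(-r*dt) = 0.989184
Stock lattice S(k, i) with i counting down-moves:
  k=0: S(0,0) = 25.1700
  k=1: S(1,0) = 30.2460; S(1,1) = 20.9459
  k=2: S(2,0) = 36.3457; S(2,1) = 25.1700; S(2,2) = 17.4306
  k=3: S(3,0) = 43.6755; S(3,1) = 30.2460; S(3,2) = 20.9459; S(3,3) = 14.5054
  k=4: S(4,0) = 52.4835; S(4,1) = 36.3457; S(4,2) = 25.1700; S(4,3) = 17.4306; S(4,4) = 12.0710
Terminal payoffs V(N, i) = max(S_T - K, 0):
  V(4,0) = 25.723547; V(4,1) = 9.585713; V(4,2) = 0.000000; V(4,3) = 0.000000; V(4,4) = 0.000000
Backward induction: V(k, i) = exp(-r*dt) * [p * V(k+1, i) + (1-p) * V(k+1, i+1)].
  V(3,0) = exp(-r*dt) * [p*25.723547 + (1-p)*9.585713] = 17.204969
  V(3,1) = exp(-r*dt) * [p*9.585713 + (1-p)*0.000000] = 4.587347
  V(3,2) = exp(-r*dt) * [p*0.000000 + (1-p)*0.000000] = 0.000000
  V(3,3) = exp(-r*dt) * [p*0.000000 + (1-p)*0.000000] = 0.000000
  V(2,0) = exp(-r*dt) * [p*17.204969 + (1-p)*4.587347] = 10.576030
  V(2,1) = exp(-r*dt) * [p*4.587347 + (1-p)*0.000000] = 2.195325
  V(2,2) = exp(-r*dt) * [p*0.000000 + (1-p)*0.000000] = 0.000000
  V(1,0) = exp(-r*dt) * [p*10.576030 + (1-p)*2.195325] = 6.182257
  V(1,1) = exp(-r*dt) * [p*2.195325 + (1-p)*0.000000] = 1.050596
  V(0,0) = exp(-r*dt) * [p*6.182257 + (1-p)*1.050596] = 3.495045


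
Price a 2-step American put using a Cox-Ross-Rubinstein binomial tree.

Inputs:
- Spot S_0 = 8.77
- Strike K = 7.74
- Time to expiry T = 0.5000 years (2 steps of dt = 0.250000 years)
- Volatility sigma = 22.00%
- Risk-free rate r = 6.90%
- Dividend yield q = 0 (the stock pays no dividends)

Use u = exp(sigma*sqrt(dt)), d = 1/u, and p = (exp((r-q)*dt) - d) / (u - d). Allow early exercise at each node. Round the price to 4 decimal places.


Answer: Price = V(0,0) = 0.1364

Derivation:
dt = T/N = 0.250000
u = exp(sigma*sqrt(dt)) = 1.116278; d = 1/u = 0.895834
p = (exp((r-q)*dt) - d) / (u - d) = 0.551458
Discount per step: exp(-r*dt) = 0.982898
Stock lattice S(k, i) with i counting down-moves:
  k=0: S(0,0) = 8.7700
  k=1: S(1,0) = 9.7898; S(1,1) = 7.8565
  k=2: S(2,0) = 10.9281; S(2,1) = 8.7700; S(2,2) = 7.0381
Terminal payoffs V(N, i) = max(K - S_T, 0):
  V(2,0) = 0.000000; V(2,1) = 0.000000; V(2,2) = 0.701910
Backward induction: V(k, i) = exp(-r*dt) * [p * V(k+1, i) + (1-p) * V(k+1, i+1)]; then take max(V_cont, immediate exercise) for American.
  V(1,0) = exp(-r*dt) * [p*0.000000 + (1-p)*0.000000] = 0.000000; exercise = 0.000000; V(1,0) = max -> 0.000000
  V(1,1) = exp(-r*dt) * [p*0.000000 + (1-p)*0.701910] = 0.309452; exercise = 0.000000; V(1,1) = max -> 0.309452
  V(0,0) = exp(-r*dt) * [p*0.000000 + (1-p)*0.309452] = 0.136429; exercise = 0.000000; V(0,0) = max -> 0.136429


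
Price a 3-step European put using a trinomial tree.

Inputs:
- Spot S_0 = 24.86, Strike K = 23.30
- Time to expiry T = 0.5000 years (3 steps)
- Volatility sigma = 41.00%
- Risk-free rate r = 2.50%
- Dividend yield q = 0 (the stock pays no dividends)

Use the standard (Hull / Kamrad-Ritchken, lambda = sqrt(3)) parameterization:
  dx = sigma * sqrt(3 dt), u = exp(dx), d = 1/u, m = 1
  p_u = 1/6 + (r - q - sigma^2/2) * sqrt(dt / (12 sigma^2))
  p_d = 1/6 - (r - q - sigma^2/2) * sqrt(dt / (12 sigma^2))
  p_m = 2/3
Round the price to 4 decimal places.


Answer: Price = V(0,0) = 1.9094

Derivation:
dt = T/N = 0.166667; dx = sigma*sqrt(3*dt) = 0.289914
u = exp(dx) = 1.336312; d = 1/u = 0.748328
p_u = 0.149693, p_m = 0.666667, p_d = 0.183640
Discount per step: exp(-r*dt) = 0.995842
Stock lattice S(k, j) with j the centered position index:
  k=0: S(0,+0) = 24.8600
  k=1: S(1,-1) = 18.6034; S(1,+0) = 24.8600; S(1,+1) = 33.2207
  k=2: S(2,-2) = 13.9215; S(2,-1) = 18.6034; S(2,+0) = 24.8600; S(2,+1) = 33.2207; S(2,+2) = 44.3933
  k=3: S(3,-3) = 10.4178; S(3,-2) = 13.9215; S(3,-1) = 18.6034; S(3,+0) = 24.8600; S(3,+1) = 33.2207; S(3,+2) = 44.3933; S(3,+3) = 59.3233
Terminal payoffs V(N, j) = max(K - S_T, 0):
  V(3,-3) = 12.882170; V(3,-2) = 9.378526; V(3,-1) = 4.696564; V(3,+0) = 0.000000; V(3,+1) = 0.000000; V(3,+2) = 0.000000; V(3,+3) = 0.000000
Backward induction: V(k, j) = exp(-r*dt) * [p_u * V(k+1, j+1) + p_m * V(k+1, j) + p_d * V(k+1, j-1)]
  V(2,-2) = exp(-r*dt) * [p_u*4.696564 + p_m*9.378526 + p_d*12.882170] = 9.282321
  V(2,-1) = exp(-r*dt) * [p_u*0.000000 + p_m*4.696564 + p_d*9.378526] = 4.833136
  V(2,+0) = exp(-r*dt) * [p_u*0.000000 + p_m*0.000000 + p_d*4.696564] = 0.858891
  V(2,+1) = exp(-r*dt) * [p_u*0.000000 + p_m*0.000000 + p_d*0.000000] = 0.000000
  V(2,+2) = exp(-r*dt) * [p_u*0.000000 + p_m*0.000000 + p_d*0.000000] = 0.000000
  V(1,-1) = exp(-r*dt) * [p_u*0.858891 + p_m*4.833136 + p_d*9.282321] = 5.034247
  V(1,+0) = exp(-r*dt) * [p_u*0.000000 + p_m*0.858891 + p_d*4.833136] = 1.454080
  V(1,+1) = exp(-r*dt) * [p_u*0.000000 + p_m*0.000000 + p_d*0.858891] = 0.157071
  V(0,+0) = exp(-r*dt) * [p_u*0.157071 + p_m*1.454080 + p_d*5.034247] = 1.909417


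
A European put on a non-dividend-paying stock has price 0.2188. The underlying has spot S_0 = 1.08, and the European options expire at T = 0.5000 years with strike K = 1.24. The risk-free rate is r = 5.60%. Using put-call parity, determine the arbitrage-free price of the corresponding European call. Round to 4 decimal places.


Put-call parity: C - P = S_0 * exp(-qT) - K * exp(-rT).
S_0 * exp(-qT) = 1.0800 * 1.00000000 = 1.08000000
K * exp(-rT) = 1.2400 * 0.97238837 = 1.20576157
C = P + S*exp(-qT) - K*exp(-rT)
C = 0.2188 + 1.08000000 - 1.20576157 = 0.0930

Answer: Call price = 0.0930


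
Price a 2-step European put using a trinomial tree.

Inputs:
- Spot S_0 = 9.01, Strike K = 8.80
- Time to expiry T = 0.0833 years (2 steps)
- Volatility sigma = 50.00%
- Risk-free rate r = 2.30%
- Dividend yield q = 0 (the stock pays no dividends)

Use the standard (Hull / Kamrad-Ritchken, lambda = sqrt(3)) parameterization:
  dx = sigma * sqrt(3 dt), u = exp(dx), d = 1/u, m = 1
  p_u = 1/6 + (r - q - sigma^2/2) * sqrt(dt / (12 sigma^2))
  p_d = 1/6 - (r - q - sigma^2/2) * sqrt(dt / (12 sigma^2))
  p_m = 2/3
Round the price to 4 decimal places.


dt = T/N = 0.041650; dx = sigma*sqrt(3*dt) = 0.176741
u = exp(dx) = 1.193322; d = 1/u = 0.837997
p_u = 0.154648, p_m = 0.666667, p_d = 0.178685
Discount per step: exp(-r*dt) = 0.999043
Stock lattice S(k, j) with j the centered position index:
  k=0: S(0,+0) = 9.0100
  k=1: S(1,-1) = 7.5503; S(1,+0) = 9.0100; S(1,+1) = 10.7518
  k=2: S(2,-2) = 6.3272; S(2,-1) = 7.5503; S(2,+0) = 9.0100; S(2,+1) = 10.7518; S(2,+2) = 12.8304
Terminal payoffs V(N, j) = max(K - S_T, 0):
  V(2,-2) = 2.472834; V(2,-1) = 1.249651; V(2,+0) = 0.000000; V(2,+1) = 0.000000; V(2,+2) = 0.000000
Backward induction: V(k, j) = exp(-r*dt) * [p_u * V(k+1, j+1) + p_m * V(k+1, j) + p_d * V(k+1, j-1)]
  V(1,-1) = exp(-r*dt) * [p_u*0.000000 + p_m*1.249651 + p_d*2.472834] = 1.273739
  V(1,+0) = exp(-r*dt) * [p_u*0.000000 + p_m*0.000000 + p_d*1.249651] = 0.223080
  V(1,+1) = exp(-r*dt) * [p_u*0.000000 + p_m*0.000000 + p_d*0.000000] = 0.000000
  V(0,+0) = exp(-r*dt) * [p_u*0.000000 + p_m*0.223080 + p_d*1.273739] = 0.375958

Answer: Price = V(0,0) = 0.3760
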